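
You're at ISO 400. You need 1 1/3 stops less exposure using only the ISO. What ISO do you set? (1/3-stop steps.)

ISO: 400 → 320 → 250 → 200 → 160 — 1 1/3 stops dropped (darker).

ISO 160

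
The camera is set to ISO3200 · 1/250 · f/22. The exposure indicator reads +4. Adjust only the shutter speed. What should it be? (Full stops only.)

1/4000s

Overexposed by 4 stops → need 4 stops darker.
Shutter speed: 1/250 → 1/500 → 1/1000 → 1/2000 → 1/4000.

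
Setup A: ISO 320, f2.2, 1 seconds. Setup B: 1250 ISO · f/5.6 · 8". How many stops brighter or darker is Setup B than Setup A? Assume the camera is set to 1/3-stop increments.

2 1/3 stops brighter

Aperture: f/2.2 → f/2.5 → f/2.8 → f/3.2 → f/3.5 → f/4 → f/4.5 → f/5 → f/5.6 — 2 2/3 stops stopped down (darker).
Shutter speed: 1 → 1.3 → 1.6 → 2 → 2.5 → 3.2 → 4 → 5 → 6 → 8 — 3 stops slower (brighter).
ISO: 320 → 400 → 500 → 640 → 800 → 1000 → 1250 — 2 stops raised (brighter).
Net: −2 2/3 +3 +2 = +2 1/3 stops.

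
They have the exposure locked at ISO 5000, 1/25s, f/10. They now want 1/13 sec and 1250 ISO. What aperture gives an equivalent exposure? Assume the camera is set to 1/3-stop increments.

f/7.1

Shutter speed: 1/25 → 1/20 → 1/15 → 1/13 — 1 stop longer (brighter).
ISO: 5000 → 4000 → 3200 → 2500 → 2000 → 1600 → 1250 — 2 stops lower (darker).
Net change so far: 1 stop darker. Offset with the aperture: f/10 → f/9 → f/8 → f/7.1.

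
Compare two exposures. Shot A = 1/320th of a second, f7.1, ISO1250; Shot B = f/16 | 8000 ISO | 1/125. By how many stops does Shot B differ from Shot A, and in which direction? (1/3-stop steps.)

Aperture: f/7.1 → f/8 → f/9 → f/10 → f/11 → f/13 → f/14 → f/16 — 2 1/3 stops smaller aperture (darker).
Shutter speed: 1/320 → 1/250 → 1/200 → 1/160 → 1/125 — 1 1/3 stops slower (brighter).
ISO: 1250 → 1600 → 2000 → 2500 → 3200 → 4000 → 5000 → 6400 → 8000 — 2 2/3 stops raised (brighter).
Net: −2 1/3 +1 1/3 +2 2/3 = +1 2/3 stops.

1 2/3 stops brighter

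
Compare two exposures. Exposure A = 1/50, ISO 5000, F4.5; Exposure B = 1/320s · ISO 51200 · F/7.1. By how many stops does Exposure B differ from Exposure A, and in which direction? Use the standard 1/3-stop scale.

2/3 stop darker

Aperture: f/4.5 → f/5 → f/5.6 → f/6.3 → f/7.1 — 1 1/3 stops stopped down (darker).
Shutter speed: 1/50 → 1/60 → 1/80 → 1/100 → 1/125 → 1/160 → 1/200 → 1/250 → 1/320 — 2 2/3 stops faster (darker).
ISO: 5000 → 6400 → 8000 → 10000 → 12800 → 16000 → 20000 → 25600 → 32000 → 40000 → 51200 — 3 1/3 stops raised (brighter).
Net: −1 1/3 −2 2/3 +3 1/3 = −2/3 stops.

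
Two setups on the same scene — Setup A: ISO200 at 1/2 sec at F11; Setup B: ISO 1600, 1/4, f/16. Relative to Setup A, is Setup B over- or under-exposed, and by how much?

Aperture: f/11 → f/16 — 1 stop smaller aperture (darker).
Shutter speed: 1/2 → 1/4 — 1 stop shorter (darker).
ISO: 200 → 400 → 800 → 1600 — 3 stops raised (brighter).
Net: −1 −1 +3 = +1 stop.

1 stop brighter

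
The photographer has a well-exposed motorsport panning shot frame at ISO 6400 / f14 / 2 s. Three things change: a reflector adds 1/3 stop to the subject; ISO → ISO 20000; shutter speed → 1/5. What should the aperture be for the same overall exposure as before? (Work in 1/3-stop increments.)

Scene light: 1/3 stop brighter.
ISO: 6400 → 8000 → 10000 → 12800 → 16000 → 20000 — 1 2/3 stops raised (brighter).
Shutter speed: 2 → 1.6 → 1.3 → 1 → 0.8 → 0.6 → 0.5 → 0.4 → 0.3 → 1/4 → 1/5 — 3 1/3 stops faster (darker).
Net so far: 1 1/3 stops darker. Aperture: f/14 → f/13 → f/11 → f/10 → f/9.

f/9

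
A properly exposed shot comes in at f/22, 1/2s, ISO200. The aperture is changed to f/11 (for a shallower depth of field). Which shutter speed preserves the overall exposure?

Aperture: f/22 → f/16 → f/11 — 2 stops larger aperture (brighter).
Need 2 stops darker from the shutter speed: 1/2 → 1/4 → 1/8.

1/8s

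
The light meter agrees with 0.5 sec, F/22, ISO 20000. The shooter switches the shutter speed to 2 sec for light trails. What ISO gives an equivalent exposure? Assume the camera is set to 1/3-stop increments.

ISO 5000

Shutter speed: 0.5 → 0.6 → 0.8 → 1 → 1.3 → 1.6 → 2 — 2 stops longer (brighter).
Need 2 stops darker from the ISO: 20000 → 16000 → 12800 → 10000 → 8000 → 6400 → 5000.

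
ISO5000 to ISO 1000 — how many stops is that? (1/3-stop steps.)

2 1/3 stops

5000 → 4000 → 3200 → 2500 → 2000 → 1600 → 1250 → 1000 — count the steps: 7 third-stops = 2 1/3 stops.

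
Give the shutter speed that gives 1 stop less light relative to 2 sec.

Shutter speed: 2 → 1 — 1 stop faster (darker).

1 s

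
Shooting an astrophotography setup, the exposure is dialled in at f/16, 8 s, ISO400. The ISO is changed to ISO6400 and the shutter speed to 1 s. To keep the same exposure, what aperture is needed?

ISO: 400 → 800 → 1600 → 3200 → 6400 — 4 stops raised (brighter).
Shutter speed: 8 → 4 → 2 → 1 — 3 stops shorter (darker).
Net change so far: 1 stop brighter. Offset with the aperture: f/16 → f/22.

f/22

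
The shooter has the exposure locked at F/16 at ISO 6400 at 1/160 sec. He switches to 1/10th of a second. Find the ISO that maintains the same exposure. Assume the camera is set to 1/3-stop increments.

ISO 400

Shutter speed: 1/160 → 1/125 → 1/100 → 1/80 → 1/60 → 1/50 → 1/40 → 1/30 → 1/25 → 1/20 → 1/15 → 1/13 → 1/10 — 4 stops longer (brighter).
Need 4 stops darker from the ISO: 6400 → 5000 → 4000 → 3200 → 2500 → 2000 → 1600 → 1250 → 1000 → 800 → 640 → 500 → 400.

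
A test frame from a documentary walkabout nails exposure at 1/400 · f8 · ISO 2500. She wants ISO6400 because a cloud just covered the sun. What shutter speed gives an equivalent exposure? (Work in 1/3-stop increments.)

ISO: 2500 → 3200 → 4000 → 5000 → 6400 — 1 1/3 stops raised (brighter).
Need 1 1/3 stops darker from the shutter speed: 1/400 → 1/500 → 1/640 → 1/800 → 1/1000.

1/1000s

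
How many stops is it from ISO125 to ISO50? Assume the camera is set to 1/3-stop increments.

1 1/3 stops

125 → 100 → 80 → 64 → 50 — count the steps: 4 third-stops = 1 1/3 stops.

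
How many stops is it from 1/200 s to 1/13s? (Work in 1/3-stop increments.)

4 stops

1/200 → 1/160 → 1/125 → 1/100 → 1/80 → 1/60 → 1/50 → 1/40 → 1/30 → 1/25 → 1/20 → 1/15 → 1/13 — count the steps: 12 third-stops = 4 stops.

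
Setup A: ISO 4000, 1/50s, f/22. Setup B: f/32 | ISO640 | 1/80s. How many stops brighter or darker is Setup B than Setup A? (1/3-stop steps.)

4 1/3 stops darker

Aperture: f/22 → f/25 → f/29 → f/32 — 1 stop stopped down (darker).
Shutter speed: 1/50 → 1/60 → 1/80 — 2/3 stop faster (darker).
ISO: 4000 → 3200 → 2500 → 2000 → 1600 → 1250 → 1000 → 800 → 640 — 2 2/3 stops lower (darker).
Net: −1 −2/3 −2 2/3 = −4 1/3 stops.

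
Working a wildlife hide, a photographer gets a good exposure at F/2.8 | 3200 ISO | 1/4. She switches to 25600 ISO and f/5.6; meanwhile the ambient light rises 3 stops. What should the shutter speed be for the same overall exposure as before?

Scene light: 3 stops brighter.
ISO: 3200 → 6400 → 12800 → 25600 — 3 stops raised (brighter).
Aperture: f/2.8 → f/4 → f/5.6 — 2 stops narrower (darker).
Net so far: 4 stops brighter. Shutter speed: 1/4 → 1/8 → 1/15 → 1/30 → 1/60.

1/60s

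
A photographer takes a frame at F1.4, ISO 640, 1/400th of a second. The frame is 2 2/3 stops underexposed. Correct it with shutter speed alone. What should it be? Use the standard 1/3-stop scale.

Underexposed by 2 2/3 stops → need 2 2/3 stops brighter.
Shutter speed: 1/400 → 1/320 → 1/250 → 1/200 → 1/160 → 1/125 → 1/100 → 1/80 → 1/60.

1/60s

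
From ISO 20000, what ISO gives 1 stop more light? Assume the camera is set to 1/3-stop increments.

ISO: 20000 → 25600 → 32000 → 40000 — 1 stop raised (brighter).

ISO 40000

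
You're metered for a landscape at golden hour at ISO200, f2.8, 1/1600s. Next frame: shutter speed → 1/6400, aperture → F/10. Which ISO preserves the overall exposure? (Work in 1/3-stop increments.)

Shutter speed: 1/1600 → 1/2000 → 1/2500 → 1/3200 → 1/4000 → 1/5000 → 1/6400 — 2 stops faster (darker).
Aperture: f/2.8 → f/3.2 → f/3.5 → f/4 → f/4.5 → f/5 → f/5.6 → f/6.3 → f/7.1 → f/8 → f/9 → f/10 — 3 2/3 stops narrower (darker).
Net change so far: 5 2/3 stops darker. Offset with the ISO: 200 → 250 → 320 → 400 → 500 → 640 → 800 → 1000 → 1250 → 1600 → 2000 → 2500 → 3200 → 4000 → 5000 → 6400 → 8000 → 10000.

ISO 10000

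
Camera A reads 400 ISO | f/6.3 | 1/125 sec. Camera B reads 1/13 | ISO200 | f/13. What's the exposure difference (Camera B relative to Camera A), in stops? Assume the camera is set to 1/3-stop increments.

Aperture: f/6.3 → f/7.1 → f/8 → f/9 → f/10 → f/11 → f/13 — 2 stops stopped down (darker).
Shutter speed: 1/125 → 1/100 → 1/80 → 1/60 → 1/50 → 1/40 → 1/30 → 1/25 → 1/20 → 1/15 → 1/13 — 3 1/3 stops slower (brighter).
ISO: 400 → 320 → 250 → 200 — 1 stop lower (darker).
Net: −2 +3 1/3 −1 = +1/3 stops.

1/3 stop brighter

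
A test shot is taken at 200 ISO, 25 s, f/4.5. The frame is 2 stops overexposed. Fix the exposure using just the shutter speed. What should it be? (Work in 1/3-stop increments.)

6 s

Overexposed by 2 stops → need 2 stops darker.
Shutter speed: 25 → 20 → 15 → 13 → 10 → 8 → 6.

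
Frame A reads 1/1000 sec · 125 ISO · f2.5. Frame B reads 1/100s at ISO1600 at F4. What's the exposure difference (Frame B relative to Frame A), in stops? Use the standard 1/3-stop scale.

Aperture: f/2.5 → f/2.8 → f/3.2 → f/3.5 → f/4 — 1 1/3 stops narrower (darker).
Shutter speed: 1/1000 → 1/800 → 1/640 → 1/500 → 1/400 → 1/320 → 1/250 → 1/200 → 1/160 → 1/125 → 1/100 — 3 1/3 stops longer (brighter).
ISO: 125 → 160 → 200 → 250 → 320 → 400 → 500 → 640 → 800 → 1000 → 1250 → 1600 — 3 2/3 stops raised (brighter).
Net: −1 1/3 +3 1/3 +3 2/3 = +5 2/3 stops.

5 2/3 stops brighter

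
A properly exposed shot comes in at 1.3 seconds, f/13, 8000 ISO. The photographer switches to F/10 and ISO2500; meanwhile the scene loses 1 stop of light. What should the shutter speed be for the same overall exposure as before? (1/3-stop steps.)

Scene light: 1 stop darker.
Aperture: f/13 → f/11 → f/10 — 2/3 stop wider (brighter).
ISO: 8000 → 6400 → 5000 → 4000 → 3200 → 2500 — 1 2/3 stops dropped (darker).
Net so far: 2 stops darker. Shutter speed: 1.3 → 1.6 → 2 → 2.5 → 3.2 → 4 → 5.

5 s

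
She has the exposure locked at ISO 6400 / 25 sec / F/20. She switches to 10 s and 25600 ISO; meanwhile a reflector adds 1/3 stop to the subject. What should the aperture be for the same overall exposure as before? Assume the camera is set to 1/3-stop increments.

Scene light: 1/3 stop brighter.
Shutter speed: 25 → 20 → 15 → 13 → 10 — 1 1/3 stops faster (darker).
ISO: 6400 → 8000 → 10000 → 12800 → 16000 → 20000 → 25600 — 2 stops raised (brighter).
Net so far: 1 stop brighter. Aperture: f/20 → f/22 → f/25 → f/29.

f/29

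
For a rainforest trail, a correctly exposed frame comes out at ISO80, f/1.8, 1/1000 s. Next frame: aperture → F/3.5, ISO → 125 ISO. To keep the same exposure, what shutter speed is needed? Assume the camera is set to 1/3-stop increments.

Aperture: f/1.8 → f/2 → f/2.2 → f/2.5 → f/2.8 → f/3.2 → f/3.5 — 2 stops smaller aperture (darker).
ISO: 80 → 100 → 125 — 2/3 stop higher (brighter).
Net change so far: 1 1/3 stops darker. Offset with the shutter speed: 1/1000 → 1/800 → 1/640 → 1/500 → 1/400.

1/400s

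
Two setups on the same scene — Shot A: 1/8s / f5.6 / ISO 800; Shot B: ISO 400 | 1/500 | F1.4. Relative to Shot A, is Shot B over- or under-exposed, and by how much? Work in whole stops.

3 stops darker

Aperture: f/5.6 → f/4 → f/2.8 → f/2 → f/1.4 — 4 stops larger aperture (brighter).
Shutter speed: 1/8 → 1/15 → 1/30 → 1/60 → 1/125 → 1/250 → 1/500 — 6 stops faster (darker).
ISO: 800 → 400 — 1 stop dropped (darker).
Net: +4 −6 −1 = −3 stops.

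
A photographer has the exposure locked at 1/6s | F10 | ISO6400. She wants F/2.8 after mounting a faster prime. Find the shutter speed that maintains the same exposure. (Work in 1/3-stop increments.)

Aperture: f/10 → f/9 → f/8 → f/7.1 → f/6.3 → f/5.6 → f/5 → f/4.5 → f/4 → f/3.5 → f/3.2 → f/2.8 — 3 2/3 stops opened up (brighter).
Need 3 2/3 stops darker from the shutter speed: 1/6 → 1/8 → 1/10 → 1/13 → 1/15 → 1/20 → 1/25 → 1/30 → 1/40 → 1/50 → 1/60 → 1/80.

1/80s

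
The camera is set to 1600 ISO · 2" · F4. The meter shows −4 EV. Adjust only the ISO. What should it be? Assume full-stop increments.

Underexposed by 4 stops → need 4 stops brighter.
ISO: 1600 → 3200 → 6400 → 12800 → 25600.

ISO 25600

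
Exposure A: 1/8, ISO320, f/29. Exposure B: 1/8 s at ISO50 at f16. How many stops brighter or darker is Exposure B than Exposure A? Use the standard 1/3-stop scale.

Aperture: f/29 → f/25 → f/22 → f/20 → f/18 → f/16 — 1 2/3 stops wider (brighter).
Shutter speed: unchanged.
ISO: 320 → 250 → 200 → 160 → 125 → 100 → 80 → 64 → 50 — 2 2/3 stops lower (darker).
Net: +1 2/3 −2 2/3 = −1 stop.

1 stop darker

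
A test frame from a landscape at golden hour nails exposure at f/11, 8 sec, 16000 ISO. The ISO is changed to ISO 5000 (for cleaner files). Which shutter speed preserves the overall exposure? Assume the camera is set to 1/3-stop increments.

25 s

ISO: 16000 → 12800 → 10000 → 8000 → 6400 → 5000 — 1 2/3 stops lower (darker).
Need 1 2/3 stops brighter from the shutter speed: 8 → 10 → 13 → 15 → 20 → 25.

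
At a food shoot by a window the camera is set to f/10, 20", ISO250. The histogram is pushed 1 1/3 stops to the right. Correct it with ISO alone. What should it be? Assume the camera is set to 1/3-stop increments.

ISO 100

Overexposed by 1 1/3 stops → need 1 1/3 stops darker.
ISO: 250 → 200 → 160 → 125 → 100.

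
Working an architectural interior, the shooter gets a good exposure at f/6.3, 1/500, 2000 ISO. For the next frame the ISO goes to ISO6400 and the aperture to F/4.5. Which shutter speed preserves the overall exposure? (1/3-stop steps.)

1/3200s

ISO: 2000 → 2500 → 3200 → 4000 → 5000 → 6400 — 1 2/3 stops higher (brighter).
Aperture: f/6.3 → f/5.6 → f/5 → f/4.5 — 1 stop larger aperture (brighter).
Net change so far: 2 2/3 stops brighter. Offset with the shutter speed: 1/500 → 1/640 → 1/800 → 1/1000 → 1/1250 → 1/1600 → 1/2000 → 1/2500 → 1/3200.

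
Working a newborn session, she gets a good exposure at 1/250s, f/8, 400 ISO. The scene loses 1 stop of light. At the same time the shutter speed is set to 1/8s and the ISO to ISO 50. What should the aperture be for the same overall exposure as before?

f/11

Scene light: 1 stop darker.
Shutter speed: 1/250 → 1/125 → 1/60 → 1/30 → 1/15 → 1/8 — 5 stops longer (brighter).
ISO: 400 → 200 → 100 → 50 — 3 stops dropped (darker).
Net so far: 1 stop brighter. Aperture: f/8 → f/11.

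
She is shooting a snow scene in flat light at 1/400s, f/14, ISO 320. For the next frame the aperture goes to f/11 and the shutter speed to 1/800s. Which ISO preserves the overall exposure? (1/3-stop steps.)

ISO 400

Aperture: f/14 → f/13 → f/11 — 2/3 stop larger aperture (brighter).
Shutter speed: 1/400 → 1/500 → 1/640 → 1/800 — 1 stop faster (darker).
Net change so far: 1/3 stop darker. Offset with the ISO: 320 → 400.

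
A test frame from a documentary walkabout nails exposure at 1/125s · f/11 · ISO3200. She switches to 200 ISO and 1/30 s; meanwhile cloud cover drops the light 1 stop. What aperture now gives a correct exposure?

Scene light: 1 stop darker.
ISO: 3200 → 1600 → 800 → 400 → 200 — 4 stops lower (darker).
Shutter speed: 1/125 → 1/60 → 1/30 — 2 stops longer (brighter).
Net so far: 3 stops darker. Aperture: f/11 → f/8 → f/5.6 → f/4.

f/4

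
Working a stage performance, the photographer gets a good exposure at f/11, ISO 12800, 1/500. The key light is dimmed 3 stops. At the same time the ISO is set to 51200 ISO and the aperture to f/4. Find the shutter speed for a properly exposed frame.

Scene light: 3 stops darker.
ISO: 12800 → 25600 → 51200 — 2 stops higher (brighter).
Aperture: f/11 → f/8 → f/5.6 → f/4 — 3 stops larger aperture (brighter).
Net so far: 2 stops brighter. Shutter speed: 1/500 → 1/1000 → 1/2000.

1/2000s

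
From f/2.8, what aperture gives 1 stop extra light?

Aperture: f/2.8 → f/2 — 1 stop larger aperture (brighter).

f/2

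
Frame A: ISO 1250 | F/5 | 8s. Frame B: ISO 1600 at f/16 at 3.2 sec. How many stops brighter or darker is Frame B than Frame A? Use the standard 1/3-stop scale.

4 1/3 stops darker

Aperture: f/5 → f/5.6 → f/6.3 → f/7.1 → f/8 → f/9 → f/10 → f/11 → f/13 → f/14 → f/16 — 3 1/3 stops smaller aperture (darker).
Shutter speed: 8 → 6 → 5 → 4 → 3.2 — 1 1/3 stops faster (darker).
ISO: 1250 → 1600 — 1/3 stop raised (brighter).
Net: −3 1/3 −1 1/3 +1/3 = −4 1/3 stops.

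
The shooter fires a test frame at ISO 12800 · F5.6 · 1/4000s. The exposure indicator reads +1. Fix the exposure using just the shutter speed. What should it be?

1/8000s

Overexposed by 1 stop → need 1 stop darker.
Shutter speed: 1/4000 → 1/8000.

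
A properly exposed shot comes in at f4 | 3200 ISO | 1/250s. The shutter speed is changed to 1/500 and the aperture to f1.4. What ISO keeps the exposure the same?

ISO 800

Shutter speed: 1/250 → 1/500 — 1 stop shorter (darker).
Aperture: f/4 → f/2.8 → f/2 → f/1.4 — 3 stops larger aperture (brighter).
Net change so far: 2 stops brighter. Offset with the ISO: 3200 → 1600 → 800.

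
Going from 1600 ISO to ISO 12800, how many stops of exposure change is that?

3 stops

1600 → 3200 → 6400 → 12800 — count the steps: 3 stops.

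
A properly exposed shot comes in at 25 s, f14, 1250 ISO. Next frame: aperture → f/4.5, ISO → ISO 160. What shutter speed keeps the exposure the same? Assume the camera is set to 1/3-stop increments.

Aperture: f/14 → f/13 → f/11 → f/10 → f/9 → f/8 → f/7.1 → f/6.3 → f/5.6 → f/5 → f/4.5 — 3 1/3 stops wider (brighter).
ISO: 1250 → 1000 → 800 → 640 → 500 → 400 → 320 → 250 → 200 → 160 — 3 stops dropped (darker).
Net change so far: 1/3 stop brighter. Offset with the shutter speed: 25 → 20.

20 s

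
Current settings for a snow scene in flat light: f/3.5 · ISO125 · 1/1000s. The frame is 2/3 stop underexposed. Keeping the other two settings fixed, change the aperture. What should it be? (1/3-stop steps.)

f/2.8

Underexposed by 2/3 stop → need 2/3 stop brighter.
Aperture: f/3.5 → f/3.2 → f/2.8.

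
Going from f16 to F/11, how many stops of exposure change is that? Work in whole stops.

1 stop

f/16 → f/11 — count the steps: 1 stop.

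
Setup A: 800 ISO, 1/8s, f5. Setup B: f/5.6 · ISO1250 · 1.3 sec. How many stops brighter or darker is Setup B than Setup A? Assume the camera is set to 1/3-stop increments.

Aperture: f/5 → f/5.6 — 1/3 stop stopped down (darker).
Shutter speed: 1/8 → 1/6 → 1/5 → 1/4 → 0.3 → 0.4 → 0.5 → 0.6 → 0.8 → 1 → 1.3 — 3 1/3 stops longer (brighter).
ISO: 800 → 1000 → 1250 — 2/3 stop raised (brighter).
Net: −1/3 +3 1/3 +2/3 = +3 2/3 stops.

3 2/3 stops brighter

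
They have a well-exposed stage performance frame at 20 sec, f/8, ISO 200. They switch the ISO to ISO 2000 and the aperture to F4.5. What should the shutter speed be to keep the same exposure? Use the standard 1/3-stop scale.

ISO: 200 → 250 → 320 → 400 → 500 → 640 → 800 → 1000 → 1250 → 1600 → 2000 — 3 1/3 stops higher (brighter).
Aperture: f/8 → f/7.1 → f/6.3 → f/5.6 → f/5 → f/4.5 — 1 2/3 stops wider (brighter).
Net change so far: 5 stops brighter. Offset with the shutter speed: 20 → 15 → 13 → 10 → 8 → 6 → 5 → 4 → 3.2 → 2.5 → 2 → 1.6 → 1.3 → 1 → 0.8 → 0.6.

0.6 s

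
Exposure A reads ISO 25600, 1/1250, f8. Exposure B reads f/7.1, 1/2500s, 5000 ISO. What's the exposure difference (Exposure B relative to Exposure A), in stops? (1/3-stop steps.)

Aperture: f/8 → f/7.1 — 1/3 stop larger aperture (brighter).
Shutter speed: 1/1250 → 1/1600 → 1/2000 → 1/2500 — 1 stop shorter (darker).
ISO: 25600 → 20000 → 16000 → 12800 → 10000 → 8000 → 6400 → 5000 — 2 1/3 stops dropped (darker).
Net: +1/3 −1 −2 1/3 = −3 stops.

3 stops darker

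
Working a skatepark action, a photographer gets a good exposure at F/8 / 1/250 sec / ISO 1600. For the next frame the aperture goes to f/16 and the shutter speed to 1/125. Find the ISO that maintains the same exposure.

ISO 3200

Aperture: f/8 → f/11 → f/16 — 2 stops stopped down (darker).
Shutter speed: 1/250 → 1/125 — 1 stop slower (brighter).
Net change so far: 1 stop darker. Offset with the ISO: 1600 → 3200.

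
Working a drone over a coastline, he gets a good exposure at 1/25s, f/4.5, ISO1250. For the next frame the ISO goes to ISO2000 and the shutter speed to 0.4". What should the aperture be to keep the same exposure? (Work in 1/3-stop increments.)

ISO: 1250 → 1600 → 2000 — 2/3 stop higher (brighter).
Shutter speed: 1/25 → 1/20 → 1/15 → 1/13 → 1/10 → 1/8 → 1/6 → 1/5 → 1/4 → 0.3 → 0.4 — 3 1/3 stops longer (brighter).
Net change so far: 4 stops brighter. Offset with the aperture: f/4.5 → f/5 → f/5.6 → f/6.3 → f/7.1 → f/8 → f/9 → f/10 → f/11 → f/13 → f/14 → f/16 → f/18.

f/18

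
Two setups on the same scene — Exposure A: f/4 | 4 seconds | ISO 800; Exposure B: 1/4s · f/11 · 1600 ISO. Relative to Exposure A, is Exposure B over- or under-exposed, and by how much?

Aperture: f/4 → f/5.6 → f/8 → f/11 — 3 stops narrower (darker).
Shutter speed: 4 → 2 → 1 → 1/2 → 1/4 — 4 stops shorter (darker).
ISO: 800 → 1600 — 1 stop raised (brighter).
Net: −3 −4 +1 = −6 stops.

6 stops darker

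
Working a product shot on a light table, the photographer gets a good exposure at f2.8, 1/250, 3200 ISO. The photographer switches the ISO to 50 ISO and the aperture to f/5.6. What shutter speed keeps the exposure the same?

1 s

ISO: 3200 → 1600 → 800 → 400 → 200 → 100 → 50 — 6 stops dropped (darker).
Aperture: f/2.8 → f/4 → f/5.6 — 2 stops stopped down (darker).
Net change so far: 8 stops darker. Offset with the shutter speed: 1/250 → 1/125 → 1/60 → 1/30 → 1/15 → 1/8 → 1/4 → 1/2 → 1.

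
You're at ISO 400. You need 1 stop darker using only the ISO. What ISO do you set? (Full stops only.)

ISO 200

ISO: 400 → 200 — 1 stop dropped (darker).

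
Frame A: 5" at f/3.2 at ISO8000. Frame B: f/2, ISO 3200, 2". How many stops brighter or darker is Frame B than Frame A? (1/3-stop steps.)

Aperture: f/3.2 → f/2.8 → f/2.5 → f/2.2 → f/2 — 1 1/3 stops larger aperture (brighter).
Shutter speed: 5 → 4 → 3.2 → 2.5 → 2 — 1 1/3 stops faster (darker).
ISO: 8000 → 6400 → 5000 → 4000 → 3200 — 1 1/3 stops dropped (darker).
Net: +1 1/3 −1 1/3 −1 1/3 = −1 1/3 stops.

1 1/3 stops darker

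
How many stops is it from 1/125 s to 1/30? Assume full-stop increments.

2 stops

1/125 → 1/60 → 1/30 — count the steps: 2 stops.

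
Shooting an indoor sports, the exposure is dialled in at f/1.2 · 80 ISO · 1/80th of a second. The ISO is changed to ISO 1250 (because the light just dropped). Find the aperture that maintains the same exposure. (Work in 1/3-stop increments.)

ISO: 80 → 100 → 125 → 160 → 200 → 250 → 320 → 400 → 500 → 640 → 800 → 1000 → 1250 — 4 stops raised (brighter).
Need 4 stops darker from the aperture: f/1.2 → f/1.4 → f/1.6 → f/1.8 → f/2 → f/2.2 → f/2.5 → f/2.8 → f/3.2 → f/3.5 → f/4 → f/4.5 → f/5.

f/5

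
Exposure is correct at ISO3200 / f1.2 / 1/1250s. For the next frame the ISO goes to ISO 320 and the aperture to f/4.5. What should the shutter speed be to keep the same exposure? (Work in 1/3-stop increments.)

1/10s

ISO: 3200 → 2500 → 2000 → 1600 → 1250 → 1000 → 800 → 640 → 500 → 400 → 320 — 3 1/3 stops dropped (darker).
Aperture: f/1.2 → f/1.4 → f/1.6 → f/1.8 → f/2 → f/2.2 → f/2.5 → f/2.8 → f/3.2 → f/3.5 → f/4 → f/4.5 — 3 2/3 stops smaller aperture (darker).
Net change so far: 7 stops darker. Offset with the shutter speed: 1/1250 → 1/1000 → 1/800 → 1/640 → 1/500 → 1/400 → 1/320 → 1/250 → 1/200 → 1/160 → 1/125 → 1/100 → 1/80 → 1/60 → 1/50 → 1/40 → 1/30 → 1/25 → 1/20 → 1/15 → 1/13 → 1/10.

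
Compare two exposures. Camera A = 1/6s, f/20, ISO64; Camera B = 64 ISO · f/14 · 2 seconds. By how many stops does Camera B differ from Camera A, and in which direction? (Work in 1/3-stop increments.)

4 2/3 stops brighter

Aperture: f/20 → f/18 → f/16 → f/14 — 1 stop wider (brighter).
Shutter speed: 1/6 → 1/5 → 1/4 → 0.3 → 0.4 → 0.5 → 0.6 → 0.8 → 1 → 1.3 → 1.6 → 2 — 3 2/3 stops slower (brighter).
ISO: unchanged.
Net: +1 +3 2/3 = +4 2/3 stops.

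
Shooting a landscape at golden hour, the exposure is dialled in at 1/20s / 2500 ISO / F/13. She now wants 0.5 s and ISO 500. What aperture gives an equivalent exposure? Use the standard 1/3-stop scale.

Shutter speed: 1/20 → 1/15 → 1/13 → 1/10 → 1/8 → 1/6 → 1/5 → 1/4 → 0.3 → 0.4 → 0.5 — 3 1/3 stops slower (brighter).
ISO: 2500 → 2000 → 1600 → 1250 → 1000 → 800 → 640 → 500 — 2 1/3 stops dropped (darker).
Net change so far: 1 stop brighter. Offset with the aperture: f/13 → f/14 → f/16 → f/18.

f/18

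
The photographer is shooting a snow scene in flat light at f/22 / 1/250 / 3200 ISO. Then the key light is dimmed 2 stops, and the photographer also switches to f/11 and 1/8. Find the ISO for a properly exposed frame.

Scene light: 2 stops darker.
Aperture: f/22 → f/16 → f/11 — 2 stops larger aperture (brighter).
Shutter speed: 1/250 → 1/125 → 1/60 → 1/30 → 1/15 → 1/8 — 5 stops longer (brighter).
Net so far: 5 stops brighter. ISO: 3200 → 1600 → 800 → 400 → 200 → 100.

ISO 100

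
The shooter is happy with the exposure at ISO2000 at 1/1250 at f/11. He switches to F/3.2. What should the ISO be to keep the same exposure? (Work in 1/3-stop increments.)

Aperture: f/11 → f/10 → f/9 → f/8 → f/7.1 → f/6.3 → f/5.6 → f/5 → f/4.5 → f/4 → f/3.5 → f/3.2 — 3 2/3 stops larger aperture (brighter).
Need 3 2/3 stops darker from the ISO: 2000 → 1600 → 1250 → 1000 → 800 → 640 → 500 → 400 → 320 → 250 → 200 → 160.

ISO 160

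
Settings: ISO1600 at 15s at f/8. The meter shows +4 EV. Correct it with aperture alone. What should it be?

Overexposed by 4 stops → need 4 stops darker.
Aperture: f/8 → f/11 → f/16 → f/22 → f/32.

f/32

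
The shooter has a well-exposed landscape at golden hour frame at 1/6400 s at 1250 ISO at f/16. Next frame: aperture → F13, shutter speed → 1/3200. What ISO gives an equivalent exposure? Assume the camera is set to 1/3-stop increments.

ISO 400

Aperture: f/16 → f/14 → f/13 — 2/3 stop larger aperture (brighter).
Shutter speed: 1/6400 → 1/5000 → 1/4000 → 1/3200 — 1 stop longer (brighter).
Net change so far: 1 2/3 stops brighter. Offset with the ISO: 1250 → 1000 → 800 → 640 → 500 → 400.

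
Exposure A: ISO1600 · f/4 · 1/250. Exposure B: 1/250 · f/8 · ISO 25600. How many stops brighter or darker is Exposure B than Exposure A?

2 stops brighter

Aperture: f/4 → f/5.6 → f/8 — 2 stops narrower (darker).
Shutter speed: unchanged.
ISO: 1600 → 3200 → 6400 → 12800 → 25600 — 4 stops raised (brighter).
Net: −2 +4 = +2 stops.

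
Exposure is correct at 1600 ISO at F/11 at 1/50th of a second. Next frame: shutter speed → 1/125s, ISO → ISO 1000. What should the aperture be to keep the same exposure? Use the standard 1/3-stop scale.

f/5.6

Shutter speed: 1/50 → 1/60 → 1/80 → 1/100 → 1/125 — 1 1/3 stops faster (darker).
ISO: 1600 → 1250 → 1000 — 2/3 stop lower (darker).
Net change so far: 2 stops darker. Offset with the aperture: f/11 → f/10 → f/9 → f/8 → f/7.1 → f/6.3 → f/5.6.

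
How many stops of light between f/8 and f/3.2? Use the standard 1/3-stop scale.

f/8 → f/7.1 → f/6.3 → f/5.6 → f/5 → f/4.5 → f/4 → f/3.5 → f/3.2 — count the steps: 8 third-stops = 2 2/3 stops.

2 2/3 stops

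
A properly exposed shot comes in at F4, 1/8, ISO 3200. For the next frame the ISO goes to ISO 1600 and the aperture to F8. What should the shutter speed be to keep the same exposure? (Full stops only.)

1 s

ISO: 3200 → 1600 — 1 stop lower (darker).
Aperture: f/4 → f/5.6 → f/8 — 2 stops narrower (darker).
Net change so far: 3 stops darker. Offset with the shutter speed: 1/8 → 1/4 → 1/2 → 1.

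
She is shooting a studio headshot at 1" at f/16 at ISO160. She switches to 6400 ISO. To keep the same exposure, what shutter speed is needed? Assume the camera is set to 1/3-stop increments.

ISO: 160 → 200 → 250 → 320 → 400 → 500 → 640 → 800 → 1000 → 1250 → 1600 → 2000 → 2500 → 3200 → 4000 → 5000 → 6400 — 5 1/3 stops higher (brighter).
Need 5 1/3 stops darker from the shutter speed: 1 → 0.8 → 0.6 → 0.5 → 0.4 → 0.3 → 1/4 → 1/5 → 1/6 → 1/8 → 1/10 → 1/13 → 1/15 → 1/20 → 1/25 → 1/30 → 1/40.

1/40s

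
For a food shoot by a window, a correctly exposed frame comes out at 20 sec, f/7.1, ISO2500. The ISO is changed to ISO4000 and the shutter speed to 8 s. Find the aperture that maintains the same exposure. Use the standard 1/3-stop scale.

ISO: 2500 → 3200 → 4000 — 2/3 stop higher (brighter).
Shutter speed: 20 → 15 → 13 → 10 → 8 — 1 1/3 stops shorter (darker).
Net change so far: 2/3 stop darker. Offset with the aperture: f/7.1 → f/6.3 → f/5.6.

f/5.6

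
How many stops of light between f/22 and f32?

f/22 → f/32 — count the steps: 1 stop.

1 stop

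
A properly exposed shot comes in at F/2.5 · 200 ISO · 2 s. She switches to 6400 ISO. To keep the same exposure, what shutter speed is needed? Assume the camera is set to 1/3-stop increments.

1/15s

ISO: 200 → 250 → 320 → 400 → 500 → 640 → 800 → 1000 → 1250 → 1600 → 2000 → 2500 → 3200 → 4000 → 5000 → 6400 — 5 stops higher (brighter).
Need 5 stops darker from the shutter speed: 2 → 1.6 → 1.3 → 1 → 0.8 → 0.6 → 0.5 → 0.4 → 0.3 → 1/4 → 1/5 → 1/6 → 1/8 → 1/10 → 1/13 → 1/15.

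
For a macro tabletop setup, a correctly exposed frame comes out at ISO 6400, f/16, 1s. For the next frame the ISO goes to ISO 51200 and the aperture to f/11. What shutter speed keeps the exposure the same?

1/15s

ISO: 6400 → 12800 → 25600 → 51200 — 3 stops raised (brighter).
Aperture: f/16 → f/11 — 1 stop opened up (brighter).
Net change so far: 4 stops brighter. Offset with the shutter speed: 1 → 1/2 → 1/4 → 1/8 → 1/15.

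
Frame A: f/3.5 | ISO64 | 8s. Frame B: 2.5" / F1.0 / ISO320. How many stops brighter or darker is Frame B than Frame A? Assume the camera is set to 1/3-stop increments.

Aperture: f/3.5 → f/3.2 → f/2.8 → f/2.5 → f/2.2 → f/2 → f/1.8 → f/1.6 → f/1.4 → f/1.2 → f/1.1 → f/1.0 — 3 2/3 stops larger aperture (brighter).
Shutter speed: 8 → 6 → 5 → 4 → 3.2 → 2.5 — 1 2/3 stops shorter (darker).
ISO: 64 → 80 → 100 → 125 → 160 → 200 → 250 → 320 — 2 1/3 stops higher (brighter).
Net: +3 2/3 −1 2/3 +2 1/3 = +4 1/3 stops.

4 1/3 stops brighter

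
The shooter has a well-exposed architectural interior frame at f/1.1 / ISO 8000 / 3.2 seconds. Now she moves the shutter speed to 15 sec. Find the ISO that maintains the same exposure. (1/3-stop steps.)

ISO 1600

Shutter speed: 3.2 → 4 → 5 → 6 → 8 → 10 → 13 → 15 — 2 1/3 stops longer (brighter).
Need 2 1/3 stops darker from the ISO: 8000 → 6400 → 5000 → 4000 → 3200 → 2500 → 2000 → 1600.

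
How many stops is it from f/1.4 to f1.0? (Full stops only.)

f/1.4 → f/1.0 — count the steps: 1 stop.

1 stop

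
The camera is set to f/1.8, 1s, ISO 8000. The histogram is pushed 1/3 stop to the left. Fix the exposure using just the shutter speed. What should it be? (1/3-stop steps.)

1.3 s

Underexposed by 1/3 stop → need 1/3 stop brighter.
Shutter speed: 1 → 1.3.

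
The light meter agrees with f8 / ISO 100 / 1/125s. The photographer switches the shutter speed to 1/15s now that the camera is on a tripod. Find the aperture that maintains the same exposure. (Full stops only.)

f/22

Shutter speed: 1/125 → 1/60 → 1/30 → 1/15 — 3 stops slower (brighter).
Need 3 stops darker from the aperture: f/8 → f/11 → f/16 → f/22.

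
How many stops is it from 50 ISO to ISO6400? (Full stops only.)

50 → 100 → 200 → 400 → 800 → 1600 → 3200 → 6400 — count the steps: 7 stops.

7 stops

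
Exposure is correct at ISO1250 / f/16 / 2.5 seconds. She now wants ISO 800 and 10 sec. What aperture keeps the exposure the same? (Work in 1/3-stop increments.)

ISO: 1250 → 1000 → 800 — 2/3 stop dropped (darker).
Shutter speed: 2.5 → 3.2 → 4 → 5 → 6 → 8 → 10 — 2 stops longer (brighter).
Net change so far: 1 1/3 stops brighter. Offset with the aperture: f/16 → f/18 → f/20 → f/22 → f/25.

f/25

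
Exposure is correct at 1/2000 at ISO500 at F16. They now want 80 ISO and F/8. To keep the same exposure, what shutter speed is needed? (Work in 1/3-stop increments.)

ISO: 500 → 400 → 320 → 250 → 200 → 160 → 125 → 100 → 80 — 2 2/3 stops lower (darker).
Aperture: f/16 → f/14 → f/13 → f/11 → f/10 → f/9 → f/8 — 2 stops wider (brighter).
Net change so far: 2/3 stop darker. Offset with the shutter speed: 1/2000 → 1/1600 → 1/1250.

1/1250s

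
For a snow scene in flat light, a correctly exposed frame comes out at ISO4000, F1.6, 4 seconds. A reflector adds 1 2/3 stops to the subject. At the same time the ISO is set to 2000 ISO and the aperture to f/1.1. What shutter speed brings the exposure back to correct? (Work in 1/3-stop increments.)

Scene light: 1 2/3 stops brighter.
ISO: 4000 → 3200 → 2500 → 2000 — 1 stop dropped (darker).
Aperture: f/1.6 → f/1.4 → f/1.2 → f/1.1 — 1 stop wider (brighter).
Net so far: 1 2/3 stops brighter. Shutter speed: 4 → 3.2 → 2.5 → 2 → 1.6 → 1.3.

1.3 s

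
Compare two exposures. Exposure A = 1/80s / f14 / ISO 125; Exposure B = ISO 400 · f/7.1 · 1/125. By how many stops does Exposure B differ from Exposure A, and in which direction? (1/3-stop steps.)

3 stops brighter

Aperture: f/14 → f/13 → f/11 → f/10 → f/9 → f/8 → f/7.1 — 2 stops larger aperture (brighter).
Shutter speed: 1/80 → 1/100 → 1/125 — 2/3 stop faster (darker).
ISO: 125 → 160 → 200 → 250 → 320 → 400 — 1 2/3 stops higher (brighter).
Net: +2 −2/3 +1 2/3 = +3 stops.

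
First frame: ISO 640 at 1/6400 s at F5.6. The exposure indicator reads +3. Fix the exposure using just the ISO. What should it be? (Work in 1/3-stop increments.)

ISO 80

Overexposed by 3 stops → need 3 stops darker.
ISO: 640 → 500 → 400 → 320 → 250 → 200 → 160 → 125 → 100 → 80.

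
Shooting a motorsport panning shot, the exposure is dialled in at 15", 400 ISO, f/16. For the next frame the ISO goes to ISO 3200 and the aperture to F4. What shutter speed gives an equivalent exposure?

1/8s

ISO: 400 → 800 → 1600 → 3200 — 3 stops higher (brighter).
Aperture: f/16 → f/11 → f/8 → f/5.6 → f/4 — 4 stops wider (brighter).
Net change so far: 7 stops brighter. Offset with the shutter speed: 15 → 8 → 4 → 2 → 1 → 1/2 → 1/4 → 1/8.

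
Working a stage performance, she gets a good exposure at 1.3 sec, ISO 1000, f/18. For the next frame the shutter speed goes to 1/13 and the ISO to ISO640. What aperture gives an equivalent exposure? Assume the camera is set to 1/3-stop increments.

Shutter speed: 1.3 → 1 → 0.8 → 0.6 → 0.5 → 0.4 → 0.3 → 1/4 → 1/5 → 1/6 → 1/8 → 1/10 → 1/13 — 4 stops shorter (darker).
ISO: 1000 → 800 → 640 — 2/3 stop dropped (darker).
Net change so far: 4 2/3 stops darker. Offset with the aperture: f/18 → f/16 → f/14 → f/13 → f/11 → f/10 → f/9 → f/8 → f/7.1 → f/6.3 → f/5.6 → f/5 → f/4.5 → f/4 → f/3.5.

f/3.5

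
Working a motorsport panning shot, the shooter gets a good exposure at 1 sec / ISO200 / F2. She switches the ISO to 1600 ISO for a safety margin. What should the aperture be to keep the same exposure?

ISO: 200 → 400 → 800 → 1600 — 3 stops higher (brighter).
Need 3 stops darker from the aperture: f/2 → f/2.8 → f/4 → f/5.6.

f/5.6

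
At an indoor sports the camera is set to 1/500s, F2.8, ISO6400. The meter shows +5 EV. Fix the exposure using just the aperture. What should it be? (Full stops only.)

f/16

Overexposed by 5 stops → need 5 stops darker.
Aperture: f/2.8 → f/4 → f/5.6 → f/8 → f/11 → f/16.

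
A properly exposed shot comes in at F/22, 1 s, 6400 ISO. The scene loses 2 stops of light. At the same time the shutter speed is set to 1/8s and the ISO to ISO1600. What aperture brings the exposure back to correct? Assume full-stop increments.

f/2

Scene light: 2 stops darker.
Shutter speed: 1 → 1/2 → 1/4 → 1/8 — 3 stops faster (darker).
ISO: 6400 → 3200 → 1600 — 2 stops lower (darker).
Net so far: 7 stops darker. Aperture: f/22 → f/16 → f/11 → f/8 → f/5.6 → f/4 → f/2.8 → f/2.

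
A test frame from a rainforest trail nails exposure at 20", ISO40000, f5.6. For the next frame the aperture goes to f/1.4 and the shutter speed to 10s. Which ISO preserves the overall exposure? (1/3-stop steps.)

ISO 5000

Aperture: f/5.6 → f/5 → f/4.5 → f/4 → f/3.5 → f/3.2 → f/2.8 → f/2.5 → f/2.2 → f/2 → f/1.8 → f/1.6 → f/1.4 — 4 stops larger aperture (brighter).
Shutter speed: 20 → 15 → 13 → 10 — 1 stop shorter (darker).
Net change so far: 3 stops brighter. Offset with the ISO: 40000 → 32000 → 25600 → 20000 → 16000 → 12800 → 10000 → 8000 → 6400 → 5000.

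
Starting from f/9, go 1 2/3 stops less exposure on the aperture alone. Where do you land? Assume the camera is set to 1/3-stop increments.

Aperture: f/9 → f/10 → f/11 → f/13 → f/14 → f/16 — 1 2/3 stops smaller aperture (darker).

f/16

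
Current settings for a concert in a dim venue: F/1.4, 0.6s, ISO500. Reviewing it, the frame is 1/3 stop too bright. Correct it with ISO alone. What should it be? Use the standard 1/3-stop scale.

ISO 400

Overexposed by 1/3 stop → need 1/3 stop darker.
ISO: 500 → 400.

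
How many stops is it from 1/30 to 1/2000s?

1/30 → 1/60 → 1/125 → 1/250 → 1/500 → 1/1000 → 1/2000 — count the steps: 6 stops.

6 stops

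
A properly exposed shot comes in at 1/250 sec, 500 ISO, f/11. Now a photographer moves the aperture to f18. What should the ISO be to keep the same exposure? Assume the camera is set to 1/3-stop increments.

ISO 1250

Aperture: f/11 → f/13 → f/14 → f/16 → f/18 — 1 1/3 stops narrower (darker).
Need 1 1/3 stops brighter from the ISO: 500 → 640 → 800 → 1000 → 1250.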